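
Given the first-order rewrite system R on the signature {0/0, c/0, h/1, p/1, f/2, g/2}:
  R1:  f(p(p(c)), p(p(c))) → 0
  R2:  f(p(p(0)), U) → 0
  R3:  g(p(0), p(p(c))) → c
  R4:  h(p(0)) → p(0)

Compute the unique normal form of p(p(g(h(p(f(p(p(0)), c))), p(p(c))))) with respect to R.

p(p(c))

1. p(p(g(h(p(f(p(p(0)), c))), p(p(c)))))  →  p(p(g(h(p(0)), p(p(c)))))   [R2 at 1.1.1.1.1]
2. p(p(g(h(p(0)), p(p(c)))))  →  p(p(g(p(0), p(p(c)))))   [R4 at 1.1.1]
3. p(p(g(p(0), p(p(c)))))  →  p(p(c))   [R3 at 1.1]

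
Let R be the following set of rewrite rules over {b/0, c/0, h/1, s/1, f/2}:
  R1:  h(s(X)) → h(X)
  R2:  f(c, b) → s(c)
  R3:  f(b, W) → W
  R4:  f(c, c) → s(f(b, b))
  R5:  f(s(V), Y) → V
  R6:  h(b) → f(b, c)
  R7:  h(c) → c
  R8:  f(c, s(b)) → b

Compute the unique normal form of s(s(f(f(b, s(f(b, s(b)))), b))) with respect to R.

s(s(s(b)))

1. s(s(f(f(b, s(f(b, s(b)))), b)))  →  s(s(f(s(f(b, s(b))), b)))   [R3 at 1.1.1]
2. s(s(f(s(f(b, s(b))), b)))  →  s(s(f(b, s(b))))   [R5 at 1.1]
3. s(s(f(b, s(b))))  →  s(s(s(b)))   [R3 at 1.1]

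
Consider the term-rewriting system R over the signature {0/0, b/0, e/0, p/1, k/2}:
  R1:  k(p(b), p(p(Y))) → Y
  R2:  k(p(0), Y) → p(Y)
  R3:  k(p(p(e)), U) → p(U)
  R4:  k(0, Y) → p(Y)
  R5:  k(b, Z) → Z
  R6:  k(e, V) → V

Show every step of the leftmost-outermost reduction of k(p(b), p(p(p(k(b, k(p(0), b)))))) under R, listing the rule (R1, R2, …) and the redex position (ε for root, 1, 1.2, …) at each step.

1. k(p(b), p(p(p(k(b, k(p(0), b))))))  →  p(k(b, k(p(0), b)))   [R1 at ε]
2. p(k(b, k(p(0), b)))  →  p(k(p(0), b))   [R5 at 1]
3. p(k(p(0), b))  →  p(p(b))   [R2 at 1]

p(p(b))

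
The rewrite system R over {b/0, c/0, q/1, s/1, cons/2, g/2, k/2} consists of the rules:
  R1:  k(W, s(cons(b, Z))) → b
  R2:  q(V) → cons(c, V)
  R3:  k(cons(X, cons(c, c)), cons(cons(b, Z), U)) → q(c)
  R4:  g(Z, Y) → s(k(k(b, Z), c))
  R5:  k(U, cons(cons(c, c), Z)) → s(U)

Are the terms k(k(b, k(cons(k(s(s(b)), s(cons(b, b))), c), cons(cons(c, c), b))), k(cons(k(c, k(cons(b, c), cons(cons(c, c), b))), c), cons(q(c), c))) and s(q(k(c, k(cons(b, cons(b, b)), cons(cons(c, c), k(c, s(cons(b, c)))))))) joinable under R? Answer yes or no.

Reduce t₁ = k(k(b, k(cons(k(s(s(b)), s(cons(b, b))), c), cons(cons(c, c), b))), k(cons(k(c, k(cons(b, c), cons(cons(c, c), b))), c), cons(q(c), c))):
1. k(k(b, k(cons(k(s(s(b)), s(cons(b, b))), c), cons(cons(c, c), b))), k(cons(k(c, k(cons(b, c), cons(cons(c, c), b))), c), cons(q(c), c)))  →  k(k(b, s(cons(k(s(s(b)), s(cons(b, b))), c))), k(cons(k(c, k(cons(b, c), cons(cons(c, c), b))), c), cons(q(c), c)))   [R5 at 1.2]
2. k(k(b, s(cons(k(s(s(b)), s(cons(b, b))), c))), k(cons(k(c, k(cons(b, c), cons(cons(c, c), b))), c), cons(q(c), c)))  →  k(k(b, s(cons(b, c))), k(cons(k(c, k(cons(b, c), cons(cons(c, c), b))), c), cons(q(c), c)))   [R1 at 1.2.1.1]
3. k(k(b, s(cons(b, c))), k(cons(k(c, k(cons(b, c), cons(cons(c, c), b))), c), cons(q(c), c)))  →  k(b, k(cons(k(c, k(cons(b, c), cons(cons(c, c), b))), c), cons(q(c), c)))   [R1 at 1]
4. k(b, k(cons(k(c, k(cons(b, c), cons(cons(c, c), b))), c), cons(q(c), c)))  →  k(b, k(cons(k(c, s(cons(b, c))), c), cons(q(c), c)))   [R5 at 2.1.1.2]
5. k(b, k(cons(k(c, s(cons(b, c))), c), cons(q(c), c)))  →  k(b, k(cons(b, c), cons(q(c), c)))   [R1 at 2.1.1]
6. k(b, k(cons(b, c), cons(q(c), c)))  →  k(b, k(cons(b, c), cons(cons(c, c), c)))   [R2 at 2.2.1]
7. k(b, k(cons(b, c), cons(cons(c, c), c)))  →  k(b, s(cons(b, c)))   [R5 at 2]
8. k(b, s(cons(b, c)))  →  b   [R1 at ε]

Reduce t₂ = s(q(k(c, k(cons(b, cons(b, b)), cons(cons(c, c), k(c, s(cons(b, c)))))))):
1. s(q(k(c, k(cons(b, cons(b, b)), cons(cons(c, c), k(c, s(cons(b, c))))))))  →  s(cons(c, k(c, k(cons(b, cons(b, b)), cons(cons(c, c), k(c, s(cons(b, c))))))))   [R2 at 1]
2. s(cons(c, k(c, k(cons(b, cons(b, b)), cons(cons(c, c), k(c, s(cons(b, c))))))))  →  s(cons(c, k(c, s(cons(b, cons(b, b))))))   [R5 at 1.2.2]
3. s(cons(c, k(c, s(cons(b, cons(b, b))))))  →  s(cons(c, b))   [R1 at 1.2]

no — NF(t₁) = b, NF(t₂) = s(cons(c, b))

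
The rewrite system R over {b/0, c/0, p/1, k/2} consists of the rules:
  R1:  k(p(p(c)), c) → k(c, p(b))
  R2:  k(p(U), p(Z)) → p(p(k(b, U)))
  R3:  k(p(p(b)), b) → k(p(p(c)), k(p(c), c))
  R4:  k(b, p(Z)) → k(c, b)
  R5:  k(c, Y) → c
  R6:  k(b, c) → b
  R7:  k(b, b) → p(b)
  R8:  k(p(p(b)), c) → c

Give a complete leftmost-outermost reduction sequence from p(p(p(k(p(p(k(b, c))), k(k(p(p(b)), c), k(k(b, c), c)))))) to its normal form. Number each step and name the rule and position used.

p(p(p(c)))

1. p(p(p(k(p(p(k(b, c))), k(k(p(p(b)), c), k(k(b, c), c))))))  →  p(p(p(k(p(p(b)), k(k(p(p(b)), c), k(k(b, c), c))))))   [R6 at 1.1.1.1.1.1]
2. p(p(p(k(p(p(b)), k(k(p(p(b)), c), k(k(b, c), c))))))  →  p(p(p(k(p(p(b)), k(c, k(k(b, c), c))))))   [R8 at 1.1.1.2.1]
3. p(p(p(k(p(p(b)), k(c, k(k(b, c), c))))))  →  p(p(p(k(p(p(b)), c))))   [R5 at 1.1.1.2]
4. p(p(p(k(p(p(b)), c))))  →  p(p(p(c)))   [R8 at 1.1.1]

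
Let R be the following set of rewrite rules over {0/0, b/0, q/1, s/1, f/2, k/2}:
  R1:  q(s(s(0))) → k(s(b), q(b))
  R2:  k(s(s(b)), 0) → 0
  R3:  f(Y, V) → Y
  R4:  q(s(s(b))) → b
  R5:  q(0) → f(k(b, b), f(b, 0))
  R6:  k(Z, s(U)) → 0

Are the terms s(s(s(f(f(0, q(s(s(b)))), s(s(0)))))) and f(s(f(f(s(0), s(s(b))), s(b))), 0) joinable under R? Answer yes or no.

Reduce t₁ = s(s(s(f(f(0, q(s(s(b)))), s(s(0)))))):
1. s(s(s(f(f(0, q(s(s(b)))), s(s(0))))))  →  s(s(s(f(0, q(s(s(b)))))))   [R3 at 1.1.1]
2. s(s(s(f(0, q(s(s(b)))))))  →  s(s(s(0)))   [R3 at 1.1.1]

Reduce t₂ = f(s(f(f(s(0), s(s(b))), s(b))), 0):
1. f(s(f(f(s(0), s(s(b))), s(b))), 0)  →  s(f(f(s(0), s(s(b))), s(b)))   [R3 at ε]
2. s(f(f(s(0), s(s(b))), s(b)))  →  s(f(s(0), s(s(b))))   [R3 at 1]
3. s(f(s(0), s(s(b))))  →  s(s(0))   [R3 at 1]

no — NF(t₁) = s(s(s(0))), NF(t₂) = s(s(0))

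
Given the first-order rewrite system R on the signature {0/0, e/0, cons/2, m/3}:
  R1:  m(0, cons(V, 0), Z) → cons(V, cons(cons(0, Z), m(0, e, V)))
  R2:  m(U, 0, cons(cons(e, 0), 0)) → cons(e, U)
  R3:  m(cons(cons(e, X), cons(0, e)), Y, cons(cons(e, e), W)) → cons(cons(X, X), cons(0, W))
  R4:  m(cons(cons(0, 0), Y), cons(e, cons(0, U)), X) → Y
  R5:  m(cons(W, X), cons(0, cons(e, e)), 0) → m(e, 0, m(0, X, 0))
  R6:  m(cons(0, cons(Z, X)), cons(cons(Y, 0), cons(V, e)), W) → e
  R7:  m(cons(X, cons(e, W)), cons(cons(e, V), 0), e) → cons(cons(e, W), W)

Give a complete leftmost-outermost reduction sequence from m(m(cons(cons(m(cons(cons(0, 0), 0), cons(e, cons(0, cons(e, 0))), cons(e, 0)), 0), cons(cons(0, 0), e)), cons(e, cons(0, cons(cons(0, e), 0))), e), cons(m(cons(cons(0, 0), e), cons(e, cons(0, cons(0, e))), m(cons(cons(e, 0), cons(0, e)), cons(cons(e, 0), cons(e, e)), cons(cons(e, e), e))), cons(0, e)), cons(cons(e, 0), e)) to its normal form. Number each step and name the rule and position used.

1. m(m(cons(cons(m(cons(cons(0, 0), 0), cons(e, cons(0, cons(e, 0))), cons(e, 0)), 0), cons(cons(0, 0), e)), cons(e, cons(0, cons(cons(0, e), 0))), e), cons(m(cons(cons(0, 0), e), cons(e, cons(0, cons(0, e))), m(cons(cons(e, 0), cons(0, e)), cons(cons(e, 0), cons(e, e)), cons(cons(e, e), e))), cons(0, e)), cons(cons(e, 0), e))  →  m(m(cons(cons(0, 0), cons(cons(0, 0), e)), cons(e, cons(0, cons(cons(0, e), 0))), e), cons(m(cons(cons(0, 0), e), cons(e, cons(0, cons(0, e))), m(cons(cons(e, 0), cons(0, e)), cons(cons(e, 0), cons(e, e)), cons(cons(e, e), e))), cons(0, e)), cons(cons(e, 0), e))   [R4 at 1.1.1.1]
2. m(m(cons(cons(0, 0), cons(cons(0, 0), e)), cons(e, cons(0, cons(cons(0, e), 0))), e), cons(m(cons(cons(0, 0), e), cons(e, cons(0, cons(0, e))), m(cons(cons(e, 0), cons(0, e)), cons(cons(e, 0), cons(e, e)), cons(cons(e, e), e))), cons(0, e)), cons(cons(e, 0), e))  →  m(cons(cons(0, 0), e), cons(m(cons(cons(0, 0), e), cons(e, cons(0, cons(0, e))), m(cons(cons(e, 0), cons(0, e)), cons(cons(e, 0), cons(e, e)), cons(cons(e, e), e))), cons(0, e)), cons(cons(e, 0), e))   [R4 at 1]
3. m(cons(cons(0, 0), e), cons(m(cons(cons(0, 0), e), cons(e, cons(0, cons(0, e))), m(cons(cons(e, 0), cons(0, e)), cons(cons(e, 0), cons(e, e)), cons(cons(e, e), e))), cons(0, e)), cons(cons(e, 0), e))  →  m(cons(cons(0, 0), e), cons(e, cons(0, e)), cons(cons(e, 0), e))   [R4 at 2.1]
4. m(cons(cons(0, 0), e), cons(e, cons(0, e)), cons(cons(e, 0), e))  →  e   [R4 at ε]

e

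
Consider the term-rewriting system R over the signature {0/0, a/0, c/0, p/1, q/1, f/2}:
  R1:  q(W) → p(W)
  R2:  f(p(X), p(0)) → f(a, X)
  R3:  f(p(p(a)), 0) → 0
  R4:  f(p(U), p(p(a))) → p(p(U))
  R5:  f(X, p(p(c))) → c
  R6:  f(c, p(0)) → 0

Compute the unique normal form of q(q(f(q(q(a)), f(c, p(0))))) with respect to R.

1. q(q(f(q(q(a)), f(c, p(0)))))  →  p(q(f(q(q(a)), f(c, p(0)))))   [R1 at ε]
2. p(q(f(q(q(a)), f(c, p(0)))))  →  p(p(f(q(q(a)), f(c, p(0)))))   [R1 at 1]
3. p(p(f(q(q(a)), f(c, p(0)))))  →  p(p(f(p(q(a)), f(c, p(0)))))   [R1 at 1.1.1]
4. p(p(f(p(q(a)), f(c, p(0)))))  →  p(p(f(p(p(a)), f(c, p(0)))))   [R1 at 1.1.1.1]
5. p(p(f(p(p(a)), f(c, p(0)))))  →  p(p(f(p(p(a)), 0)))   [R6 at 1.1.2]
6. p(p(f(p(p(a)), 0)))  →  p(p(0))   [R3 at 1.1]

p(p(0))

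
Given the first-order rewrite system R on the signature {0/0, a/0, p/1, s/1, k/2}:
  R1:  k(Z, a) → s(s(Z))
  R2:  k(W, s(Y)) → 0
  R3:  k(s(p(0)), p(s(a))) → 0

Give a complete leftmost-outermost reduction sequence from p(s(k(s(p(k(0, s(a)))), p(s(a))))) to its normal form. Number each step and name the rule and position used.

1. p(s(k(s(p(k(0, s(a)))), p(s(a)))))  →  p(s(k(s(p(0)), p(s(a)))))   [R2 at 1.1.1.1.1]
2. p(s(k(s(p(0)), p(s(a)))))  →  p(s(0))   [R3 at 1.1]

p(s(0))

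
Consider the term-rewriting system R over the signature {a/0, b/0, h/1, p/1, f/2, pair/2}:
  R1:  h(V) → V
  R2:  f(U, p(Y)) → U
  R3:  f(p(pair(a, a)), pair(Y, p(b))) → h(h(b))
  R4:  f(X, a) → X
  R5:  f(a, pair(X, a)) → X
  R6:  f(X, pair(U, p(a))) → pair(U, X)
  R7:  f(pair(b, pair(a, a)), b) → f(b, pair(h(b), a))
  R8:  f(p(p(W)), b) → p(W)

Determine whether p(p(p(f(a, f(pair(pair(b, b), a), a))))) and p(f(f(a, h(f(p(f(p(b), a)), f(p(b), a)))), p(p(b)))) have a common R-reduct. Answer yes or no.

Reduce t₁ = p(p(p(f(a, f(pair(pair(b, b), a), a))))):
1. p(p(p(f(a, f(pair(pair(b, b), a), a)))))  →  p(p(p(f(a, pair(pair(b, b), a)))))   [R4 at 1.1.1.2]
2. p(p(p(f(a, pair(pair(b, b), a)))))  →  p(p(p(pair(b, b))))   [R5 at 1.1.1]

Reduce t₂ = p(f(f(a, h(f(p(f(p(b), a)), f(p(b), a)))), p(p(b)))):
1. p(f(f(a, h(f(p(f(p(b), a)), f(p(b), a)))), p(p(b))))  →  p(f(a, h(f(p(f(p(b), a)), f(p(b), a)))))   [R2 at 1]
2. p(f(a, h(f(p(f(p(b), a)), f(p(b), a)))))  →  p(f(a, f(p(f(p(b), a)), f(p(b), a))))   [R1 at 1.2]
3. p(f(a, f(p(f(p(b), a)), f(p(b), a))))  →  p(f(a, f(p(p(b)), f(p(b), a))))   [R4 at 1.2.1.1]
4. p(f(a, f(p(p(b)), f(p(b), a))))  →  p(f(a, f(p(p(b)), p(b))))   [R4 at 1.2.2]
5. p(f(a, f(p(p(b)), p(b))))  →  p(f(a, p(p(b))))   [R2 at 1.2]
6. p(f(a, p(p(b))))  →  p(a)   [R2 at 1]

no — NF(t₁) = p(p(p(pair(b, b)))), NF(t₂) = p(a)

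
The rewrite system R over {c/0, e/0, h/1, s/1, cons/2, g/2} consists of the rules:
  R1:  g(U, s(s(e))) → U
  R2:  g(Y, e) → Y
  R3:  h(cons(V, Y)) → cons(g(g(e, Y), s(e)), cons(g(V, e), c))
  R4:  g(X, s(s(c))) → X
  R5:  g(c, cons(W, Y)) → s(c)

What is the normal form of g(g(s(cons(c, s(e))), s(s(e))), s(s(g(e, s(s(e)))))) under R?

s(cons(c, s(e)))

1. g(g(s(cons(c, s(e))), s(s(e))), s(s(g(e, s(s(e))))))  →  g(s(cons(c, s(e))), s(s(g(e, s(s(e))))))   [R1 at 1]
2. g(s(cons(c, s(e))), s(s(g(e, s(s(e))))))  →  g(s(cons(c, s(e))), s(s(e)))   [R1 at 2.1.1]
3. g(s(cons(c, s(e))), s(s(e)))  →  s(cons(c, s(e)))   [R1 at ε]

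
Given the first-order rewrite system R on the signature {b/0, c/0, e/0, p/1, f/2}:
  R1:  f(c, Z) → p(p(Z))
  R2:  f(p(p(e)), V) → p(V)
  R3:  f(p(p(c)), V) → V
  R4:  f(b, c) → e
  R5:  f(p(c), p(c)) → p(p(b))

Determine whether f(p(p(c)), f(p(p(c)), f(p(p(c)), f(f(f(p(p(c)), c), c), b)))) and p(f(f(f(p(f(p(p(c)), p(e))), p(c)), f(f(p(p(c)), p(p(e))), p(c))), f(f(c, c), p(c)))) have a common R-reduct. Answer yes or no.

Reduce t₁ = f(p(p(c)), f(p(p(c)), f(p(p(c)), f(f(f(p(p(c)), c), c), b)))):
1. f(p(p(c)), f(p(p(c)), f(p(p(c)), f(f(f(p(p(c)), c), c), b))))  →  f(p(p(c)), f(p(p(c)), f(f(f(p(p(c)), c), c), b)))   [R3 at ε]
2. f(p(p(c)), f(p(p(c)), f(f(f(p(p(c)), c), c), b)))  →  f(p(p(c)), f(f(f(p(p(c)), c), c), b))   [R3 at ε]
3. f(p(p(c)), f(f(f(p(p(c)), c), c), b))  →  f(f(f(p(p(c)), c), c), b)   [R3 at ε]
4. f(f(f(p(p(c)), c), c), b)  →  f(f(c, c), b)   [R3 at 1.1]
5. f(f(c, c), b)  →  f(p(p(c)), b)   [R1 at 1]
6. f(p(p(c)), b)  →  b   [R3 at ε]

Reduce t₂ = p(f(f(f(p(f(p(p(c)), p(e))), p(c)), f(f(p(p(c)), p(p(e))), p(c))), f(f(c, c), p(c)))):
1. p(f(f(f(p(f(p(p(c)), p(e))), p(c)), f(f(p(p(c)), p(p(e))), p(c))), f(f(c, c), p(c))))  →  p(f(f(f(p(p(e)), p(c)), f(f(p(p(c)), p(p(e))), p(c))), f(f(c, c), p(c))))   [R3 at 1.1.1.1.1]
2. p(f(f(f(p(p(e)), p(c)), f(f(p(p(c)), p(p(e))), p(c))), f(f(c, c), p(c))))  →  p(f(f(p(p(c)), f(f(p(p(c)), p(p(e))), p(c))), f(f(c, c), p(c))))   [R2 at 1.1.1]
3. p(f(f(p(p(c)), f(f(p(p(c)), p(p(e))), p(c))), f(f(c, c), p(c))))  →  p(f(f(f(p(p(c)), p(p(e))), p(c)), f(f(c, c), p(c))))   [R3 at 1.1]
4. p(f(f(f(p(p(c)), p(p(e))), p(c)), f(f(c, c), p(c))))  →  p(f(f(p(p(e)), p(c)), f(f(c, c), p(c))))   [R3 at 1.1.1]
5. p(f(f(p(p(e)), p(c)), f(f(c, c), p(c))))  →  p(f(p(p(c)), f(f(c, c), p(c))))   [R2 at 1.1]
6. p(f(p(p(c)), f(f(c, c), p(c))))  →  p(f(f(c, c), p(c)))   [R3 at 1]
7. p(f(f(c, c), p(c)))  →  p(f(p(p(c)), p(c)))   [R1 at 1.1]
8. p(f(p(p(c)), p(c)))  →  p(p(c))   [R3 at 1]

no — NF(t₁) = b, NF(t₂) = p(p(c))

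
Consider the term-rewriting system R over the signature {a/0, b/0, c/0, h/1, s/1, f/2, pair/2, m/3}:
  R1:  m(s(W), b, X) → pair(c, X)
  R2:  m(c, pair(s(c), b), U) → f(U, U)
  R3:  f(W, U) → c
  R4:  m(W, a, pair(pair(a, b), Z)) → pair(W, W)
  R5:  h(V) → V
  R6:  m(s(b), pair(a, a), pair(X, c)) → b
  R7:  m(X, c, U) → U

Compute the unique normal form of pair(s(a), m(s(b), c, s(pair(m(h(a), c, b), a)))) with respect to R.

pair(s(a), s(pair(b, a)))

1. pair(s(a), m(s(b), c, s(pair(m(h(a), c, b), a))))  →  pair(s(a), s(pair(m(h(a), c, b), a)))   [R7 at 2]
2. pair(s(a), s(pair(m(h(a), c, b), a)))  →  pair(s(a), s(pair(b, a)))   [R7 at 2.1.1]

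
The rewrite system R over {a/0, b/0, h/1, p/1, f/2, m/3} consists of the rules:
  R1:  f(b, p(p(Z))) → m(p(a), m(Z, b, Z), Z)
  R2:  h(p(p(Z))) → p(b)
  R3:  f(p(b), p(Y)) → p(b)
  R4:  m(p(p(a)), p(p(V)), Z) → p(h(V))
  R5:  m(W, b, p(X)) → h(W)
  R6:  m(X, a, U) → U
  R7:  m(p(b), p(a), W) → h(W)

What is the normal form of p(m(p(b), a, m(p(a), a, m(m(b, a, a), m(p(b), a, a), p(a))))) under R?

1. p(m(p(b), a, m(p(a), a, m(m(b, a, a), m(p(b), a, a), p(a)))))  →  p(m(p(a), a, m(m(b, a, a), m(p(b), a, a), p(a))))   [R6 at 1]
2. p(m(p(a), a, m(m(b, a, a), m(p(b), a, a), p(a))))  →  p(m(m(b, a, a), m(p(b), a, a), p(a)))   [R6 at 1]
3. p(m(m(b, a, a), m(p(b), a, a), p(a)))  →  p(m(a, m(p(b), a, a), p(a)))   [R6 at 1.1]
4. p(m(a, m(p(b), a, a), p(a)))  →  p(m(a, a, p(a)))   [R6 at 1.2]
5. p(m(a, a, p(a)))  →  p(p(a))   [R6 at 1]

p(p(a))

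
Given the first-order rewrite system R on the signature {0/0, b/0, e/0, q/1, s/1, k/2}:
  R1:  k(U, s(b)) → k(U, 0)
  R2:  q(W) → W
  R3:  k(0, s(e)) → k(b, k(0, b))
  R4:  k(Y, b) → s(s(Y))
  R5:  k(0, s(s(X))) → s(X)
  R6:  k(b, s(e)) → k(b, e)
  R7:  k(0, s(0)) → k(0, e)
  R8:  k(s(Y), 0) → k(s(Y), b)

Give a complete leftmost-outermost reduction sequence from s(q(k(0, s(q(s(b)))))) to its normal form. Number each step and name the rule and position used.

1. s(q(k(0, s(q(s(b))))))  →  s(k(0, s(q(s(b)))))   [R2 at 1]
2. s(k(0, s(q(s(b)))))  →  s(k(0, s(s(b))))   [R2 at 1.2.1]
3. s(k(0, s(s(b))))  →  s(s(b))   [R5 at 1]

s(s(b))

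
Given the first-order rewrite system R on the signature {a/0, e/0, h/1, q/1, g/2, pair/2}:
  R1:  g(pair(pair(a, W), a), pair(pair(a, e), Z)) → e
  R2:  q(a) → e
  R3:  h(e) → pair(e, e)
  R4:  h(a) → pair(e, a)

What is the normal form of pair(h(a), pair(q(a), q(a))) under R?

pair(pair(e, a), pair(e, e))

1. pair(h(a), pair(q(a), q(a)))  →  pair(pair(e, a), pair(q(a), q(a)))   [R4 at 1]
2. pair(pair(e, a), pair(q(a), q(a)))  →  pair(pair(e, a), pair(e, q(a)))   [R2 at 2.1]
3. pair(pair(e, a), pair(e, q(a)))  →  pair(pair(e, a), pair(e, e))   [R2 at 2.2]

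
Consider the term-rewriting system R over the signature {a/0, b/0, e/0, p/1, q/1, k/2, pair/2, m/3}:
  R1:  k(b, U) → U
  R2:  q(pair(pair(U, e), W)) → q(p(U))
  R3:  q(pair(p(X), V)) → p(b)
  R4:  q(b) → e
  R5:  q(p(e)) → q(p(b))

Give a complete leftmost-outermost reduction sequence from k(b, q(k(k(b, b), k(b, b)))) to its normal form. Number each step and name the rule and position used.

1. k(b, q(k(k(b, b), k(b, b))))  →  q(k(k(b, b), k(b, b)))   [R1 at ε]
2. q(k(k(b, b), k(b, b)))  →  q(k(b, k(b, b)))   [R1 at 1.1]
3. q(k(b, k(b, b)))  →  q(k(b, b))   [R1 at 1]
4. q(k(b, b))  →  q(b)   [R1 at 1]
5. q(b)  →  e   [R4 at ε]

e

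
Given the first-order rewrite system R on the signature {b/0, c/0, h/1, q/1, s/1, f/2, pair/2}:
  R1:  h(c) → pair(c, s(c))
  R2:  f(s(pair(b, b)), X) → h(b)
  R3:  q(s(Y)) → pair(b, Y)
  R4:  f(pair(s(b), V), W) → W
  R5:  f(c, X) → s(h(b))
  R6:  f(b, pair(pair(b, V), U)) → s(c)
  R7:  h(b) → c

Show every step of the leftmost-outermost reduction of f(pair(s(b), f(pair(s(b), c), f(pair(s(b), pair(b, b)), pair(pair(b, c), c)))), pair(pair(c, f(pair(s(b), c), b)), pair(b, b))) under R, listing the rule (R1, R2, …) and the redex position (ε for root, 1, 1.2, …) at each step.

1. f(pair(s(b), f(pair(s(b), c), f(pair(s(b), pair(b, b)), pair(pair(b, c), c)))), pair(pair(c, f(pair(s(b), c), b)), pair(b, b)))  →  pair(pair(c, f(pair(s(b), c), b)), pair(b, b))   [R4 at ε]
2. pair(pair(c, f(pair(s(b), c), b)), pair(b, b))  →  pair(pair(c, b), pair(b, b))   [R4 at 1.2]

pair(pair(c, b), pair(b, b))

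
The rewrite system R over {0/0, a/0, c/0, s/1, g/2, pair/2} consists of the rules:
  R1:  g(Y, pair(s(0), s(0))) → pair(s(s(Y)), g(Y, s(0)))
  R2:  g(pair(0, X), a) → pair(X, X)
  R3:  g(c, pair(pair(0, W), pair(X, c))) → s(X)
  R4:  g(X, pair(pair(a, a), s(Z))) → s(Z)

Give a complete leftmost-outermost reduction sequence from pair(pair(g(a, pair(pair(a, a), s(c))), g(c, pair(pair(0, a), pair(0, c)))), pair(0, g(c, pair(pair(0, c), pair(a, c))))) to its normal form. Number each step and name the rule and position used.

1. pair(pair(g(a, pair(pair(a, a), s(c))), g(c, pair(pair(0, a), pair(0, c)))), pair(0, g(c, pair(pair(0, c), pair(a, c)))))  →  pair(pair(s(c), g(c, pair(pair(0, a), pair(0, c)))), pair(0, g(c, pair(pair(0, c), pair(a, c)))))   [R4 at 1.1]
2. pair(pair(s(c), g(c, pair(pair(0, a), pair(0, c)))), pair(0, g(c, pair(pair(0, c), pair(a, c)))))  →  pair(pair(s(c), s(0)), pair(0, g(c, pair(pair(0, c), pair(a, c)))))   [R3 at 1.2]
3. pair(pair(s(c), s(0)), pair(0, g(c, pair(pair(0, c), pair(a, c)))))  →  pair(pair(s(c), s(0)), pair(0, s(a)))   [R3 at 2.2]

pair(pair(s(c), s(0)), pair(0, s(a)))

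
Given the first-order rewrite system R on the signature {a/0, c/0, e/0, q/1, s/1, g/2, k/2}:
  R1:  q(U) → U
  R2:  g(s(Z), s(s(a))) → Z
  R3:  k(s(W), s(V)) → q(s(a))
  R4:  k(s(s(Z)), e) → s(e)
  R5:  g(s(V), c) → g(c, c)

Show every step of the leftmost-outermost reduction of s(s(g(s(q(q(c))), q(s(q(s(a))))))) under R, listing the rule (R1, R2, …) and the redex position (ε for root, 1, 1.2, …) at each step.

s(s(c))

1. s(s(g(s(q(q(c))), q(s(q(s(a)))))))  →  s(s(g(s(q(c)), q(s(q(s(a)))))))   [R1 at 1.1.1.1]
2. s(s(g(s(q(c)), q(s(q(s(a)))))))  →  s(s(g(s(c), q(s(q(s(a)))))))   [R1 at 1.1.1.1]
3. s(s(g(s(c), q(s(q(s(a)))))))  →  s(s(g(s(c), s(q(s(a))))))   [R1 at 1.1.2]
4. s(s(g(s(c), s(q(s(a))))))  →  s(s(g(s(c), s(s(a)))))   [R1 at 1.1.2.1]
5. s(s(g(s(c), s(s(a)))))  →  s(s(c))   [R2 at 1.1]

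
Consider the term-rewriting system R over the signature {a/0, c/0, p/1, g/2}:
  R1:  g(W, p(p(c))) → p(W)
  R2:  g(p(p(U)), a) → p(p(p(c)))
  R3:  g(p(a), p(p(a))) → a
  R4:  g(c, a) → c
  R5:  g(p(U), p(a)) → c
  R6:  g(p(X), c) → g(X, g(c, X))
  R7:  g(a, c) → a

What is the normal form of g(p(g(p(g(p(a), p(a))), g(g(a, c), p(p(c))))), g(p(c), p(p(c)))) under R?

p(p(c))

1. g(p(g(p(g(p(a), p(a))), g(g(a, c), p(p(c))))), g(p(c), p(p(c))))  →  g(p(g(p(c), g(g(a, c), p(p(c))))), g(p(c), p(p(c))))   [R5 at 1.1.1.1]
2. g(p(g(p(c), g(g(a, c), p(p(c))))), g(p(c), p(p(c))))  →  g(p(g(p(c), p(g(a, c)))), g(p(c), p(p(c))))   [R1 at 1.1.2]
3. g(p(g(p(c), p(g(a, c)))), g(p(c), p(p(c))))  →  g(p(g(p(c), p(a))), g(p(c), p(p(c))))   [R7 at 1.1.2.1]
4. g(p(g(p(c), p(a))), g(p(c), p(p(c))))  →  g(p(c), g(p(c), p(p(c))))   [R5 at 1.1]
5. g(p(c), g(p(c), p(p(c))))  →  g(p(c), p(p(c)))   [R1 at 2]
6. g(p(c), p(p(c)))  →  p(p(c))   [R1 at ε]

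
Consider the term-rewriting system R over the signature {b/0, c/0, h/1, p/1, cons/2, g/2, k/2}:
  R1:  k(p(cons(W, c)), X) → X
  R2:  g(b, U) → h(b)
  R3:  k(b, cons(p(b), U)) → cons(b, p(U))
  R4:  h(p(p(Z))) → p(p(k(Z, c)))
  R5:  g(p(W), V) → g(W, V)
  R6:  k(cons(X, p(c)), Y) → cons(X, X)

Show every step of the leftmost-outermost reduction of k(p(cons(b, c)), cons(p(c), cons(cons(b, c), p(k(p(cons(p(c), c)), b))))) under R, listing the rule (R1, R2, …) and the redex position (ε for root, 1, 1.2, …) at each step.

1. k(p(cons(b, c)), cons(p(c), cons(cons(b, c), p(k(p(cons(p(c), c)), b)))))  →  cons(p(c), cons(cons(b, c), p(k(p(cons(p(c), c)), b))))   [R1 at ε]
2. cons(p(c), cons(cons(b, c), p(k(p(cons(p(c), c)), b))))  →  cons(p(c), cons(cons(b, c), p(b)))   [R1 at 2.2.1]

cons(p(c), cons(cons(b, c), p(b)))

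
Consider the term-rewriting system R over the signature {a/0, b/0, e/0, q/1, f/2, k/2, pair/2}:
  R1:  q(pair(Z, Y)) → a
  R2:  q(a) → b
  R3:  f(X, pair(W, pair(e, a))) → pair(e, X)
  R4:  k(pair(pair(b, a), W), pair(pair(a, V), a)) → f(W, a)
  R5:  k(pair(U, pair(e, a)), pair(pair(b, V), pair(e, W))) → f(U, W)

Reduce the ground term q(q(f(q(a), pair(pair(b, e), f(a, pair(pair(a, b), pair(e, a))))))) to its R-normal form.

b

1. q(q(f(q(a), pair(pair(b, e), f(a, pair(pair(a, b), pair(e, a)))))))  →  q(q(f(b, pair(pair(b, e), f(a, pair(pair(a, b), pair(e, a)))))))   [R2 at 1.1.1]
2. q(q(f(b, pair(pair(b, e), f(a, pair(pair(a, b), pair(e, a)))))))  →  q(q(f(b, pair(pair(b, e), pair(e, a)))))   [R3 at 1.1.2.2]
3. q(q(f(b, pair(pair(b, e), pair(e, a)))))  →  q(q(pair(e, b)))   [R3 at 1.1]
4. q(q(pair(e, b)))  →  q(a)   [R1 at 1]
5. q(a)  →  b   [R2 at ε]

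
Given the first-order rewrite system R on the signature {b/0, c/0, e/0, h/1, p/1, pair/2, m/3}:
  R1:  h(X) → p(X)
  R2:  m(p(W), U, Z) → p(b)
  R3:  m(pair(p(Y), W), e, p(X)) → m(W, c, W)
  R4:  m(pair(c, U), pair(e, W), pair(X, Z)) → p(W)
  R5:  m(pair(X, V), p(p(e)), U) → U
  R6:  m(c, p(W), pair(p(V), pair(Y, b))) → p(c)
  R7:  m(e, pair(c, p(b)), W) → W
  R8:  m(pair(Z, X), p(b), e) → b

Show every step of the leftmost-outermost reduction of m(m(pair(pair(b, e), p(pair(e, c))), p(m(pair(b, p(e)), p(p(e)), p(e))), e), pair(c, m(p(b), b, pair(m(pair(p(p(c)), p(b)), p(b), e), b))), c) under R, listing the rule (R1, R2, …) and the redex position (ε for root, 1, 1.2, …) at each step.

c

1. m(m(pair(pair(b, e), p(pair(e, c))), p(m(pair(b, p(e)), p(p(e)), p(e))), e), pair(c, m(p(b), b, pair(m(pair(p(p(c)), p(b)), p(b), e), b))), c)  →  m(m(pair(pair(b, e), p(pair(e, c))), p(p(e)), e), pair(c, m(p(b), b, pair(m(pair(p(p(c)), p(b)), p(b), e), b))), c)   [R5 at 1.2.1]
2. m(m(pair(pair(b, e), p(pair(e, c))), p(p(e)), e), pair(c, m(p(b), b, pair(m(pair(p(p(c)), p(b)), p(b), e), b))), c)  →  m(e, pair(c, m(p(b), b, pair(m(pair(p(p(c)), p(b)), p(b), e), b))), c)   [R5 at 1]
3. m(e, pair(c, m(p(b), b, pair(m(pair(p(p(c)), p(b)), p(b), e), b))), c)  →  m(e, pair(c, p(b)), c)   [R2 at 2.2]
4. m(e, pair(c, p(b)), c)  →  c   [R7 at ε]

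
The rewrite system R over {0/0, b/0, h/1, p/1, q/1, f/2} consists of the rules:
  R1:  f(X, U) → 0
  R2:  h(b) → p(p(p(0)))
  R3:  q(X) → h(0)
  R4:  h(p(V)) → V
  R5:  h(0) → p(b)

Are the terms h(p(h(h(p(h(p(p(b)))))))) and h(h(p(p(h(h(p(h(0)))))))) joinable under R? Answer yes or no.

Reduce t₁ = h(p(h(h(p(h(p(p(b)))))))):
1. h(p(h(h(p(h(p(p(b))))))))  →  h(h(p(h(p(p(b))))))   [R4 at ε]
2. h(h(p(h(p(p(b))))))  →  h(h(p(p(b))))   [R4 at 1]
3. h(h(p(p(b))))  →  h(p(b))   [R4 at 1]
4. h(p(b))  →  b   [R4 at ε]

Reduce t₂ = h(h(p(p(h(h(p(h(0)))))))):
1. h(h(p(p(h(h(p(h(0))))))))  →  h(p(h(h(p(h(0))))))   [R4 at 1]
2. h(p(h(h(p(h(0))))))  →  h(h(p(h(0))))   [R4 at ε]
3. h(h(p(h(0))))  →  h(h(0))   [R4 at 1]
4. h(h(0))  →  h(p(b))   [R5 at 1]
5. h(p(b))  →  b   [R4 at ε]

yes — NF(t₁) = b, NF(t₂) = b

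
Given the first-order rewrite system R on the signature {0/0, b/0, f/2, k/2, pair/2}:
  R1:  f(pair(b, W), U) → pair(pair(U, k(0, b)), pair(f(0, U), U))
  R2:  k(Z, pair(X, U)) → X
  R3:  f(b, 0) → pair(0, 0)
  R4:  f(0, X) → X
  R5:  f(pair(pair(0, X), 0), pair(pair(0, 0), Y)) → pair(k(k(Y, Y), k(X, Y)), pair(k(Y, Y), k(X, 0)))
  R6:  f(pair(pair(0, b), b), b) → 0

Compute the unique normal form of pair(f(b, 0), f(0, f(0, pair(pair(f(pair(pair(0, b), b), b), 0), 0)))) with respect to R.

pair(pair(0, 0), pair(pair(0, 0), 0))

1. pair(f(b, 0), f(0, f(0, pair(pair(f(pair(pair(0, b), b), b), 0), 0))))  →  pair(pair(0, 0), f(0, f(0, pair(pair(f(pair(pair(0, b), b), b), 0), 0))))   [R3 at 1]
2. pair(pair(0, 0), f(0, f(0, pair(pair(f(pair(pair(0, b), b), b), 0), 0))))  →  pair(pair(0, 0), f(0, pair(pair(f(pair(pair(0, b), b), b), 0), 0)))   [R4 at 2]
3. pair(pair(0, 0), f(0, pair(pair(f(pair(pair(0, b), b), b), 0), 0)))  →  pair(pair(0, 0), pair(pair(f(pair(pair(0, b), b), b), 0), 0))   [R4 at 2]
4. pair(pair(0, 0), pair(pair(f(pair(pair(0, b), b), b), 0), 0))  →  pair(pair(0, 0), pair(pair(0, 0), 0))   [R6 at 2.1.1]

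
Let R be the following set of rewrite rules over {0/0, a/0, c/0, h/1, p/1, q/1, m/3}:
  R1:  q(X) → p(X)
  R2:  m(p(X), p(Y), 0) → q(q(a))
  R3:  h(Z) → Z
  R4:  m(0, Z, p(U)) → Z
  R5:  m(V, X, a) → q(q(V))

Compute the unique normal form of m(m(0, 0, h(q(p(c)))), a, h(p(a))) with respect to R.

1. m(m(0, 0, h(q(p(c)))), a, h(p(a)))  →  m(m(0, 0, q(p(c))), a, h(p(a)))   [R3 at 1.3]
2. m(m(0, 0, q(p(c))), a, h(p(a)))  →  m(m(0, 0, p(p(c))), a, h(p(a)))   [R1 at 1.3]
3. m(m(0, 0, p(p(c))), a, h(p(a)))  →  m(0, a, h(p(a)))   [R4 at 1]
4. m(0, a, h(p(a)))  →  m(0, a, p(a))   [R3 at 3]
5. m(0, a, p(a))  →  a   [R4 at ε]

a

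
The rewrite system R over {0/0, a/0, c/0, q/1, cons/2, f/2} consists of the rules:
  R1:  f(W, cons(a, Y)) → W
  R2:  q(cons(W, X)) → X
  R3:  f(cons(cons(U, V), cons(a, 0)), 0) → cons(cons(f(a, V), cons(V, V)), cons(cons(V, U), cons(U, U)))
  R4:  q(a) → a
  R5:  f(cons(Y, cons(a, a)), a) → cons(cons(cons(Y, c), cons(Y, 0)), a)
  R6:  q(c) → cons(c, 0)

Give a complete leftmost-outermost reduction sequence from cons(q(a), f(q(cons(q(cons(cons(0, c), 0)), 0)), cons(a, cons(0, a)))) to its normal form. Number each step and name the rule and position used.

1. cons(q(a), f(q(cons(q(cons(cons(0, c), 0)), 0)), cons(a, cons(0, a))))  →  cons(a, f(q(cons(q(cons(cons(0, c), 0)), 0)), cons(a, cons(0, a))))   [R4 at 1]
2. cons(a, f(q(cons(q(cons(cons(0, c), 0)), 0)), cons(a, cons(0, a))))  →  cons(a, q(cons(q(cons(cons(0, c), 0)), 0)))   [R1 at 2]
3. cons(a, q(cons(q(cons(cons(0, c), 0)), 0)))  →  cons(a, 0)   [R2 at 2]

cons(a, 0)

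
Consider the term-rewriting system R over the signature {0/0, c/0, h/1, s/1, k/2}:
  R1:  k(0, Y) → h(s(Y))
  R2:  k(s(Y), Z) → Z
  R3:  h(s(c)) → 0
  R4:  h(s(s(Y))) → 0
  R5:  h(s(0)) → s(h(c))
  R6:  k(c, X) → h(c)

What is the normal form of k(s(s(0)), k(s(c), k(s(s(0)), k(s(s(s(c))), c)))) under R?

c

1. k(s(s(0)), k(s(c), k(s(s(0)), k(s(s(s(c))), c))))  →  k(s(c), k(s(s(0)), k(s(s(s(c))), c)))   [R2 at ε]
2. k(s(c), k(s(s(0)), k(s(s(s(c))), c)))  →  k(s(s(0)), k(s(s(s(c))), c))   [R2 at ε]
3. k(s(s(0)), k(s(s(s(c))), c))  →  k(s(s(s(c))), c)   [R2 at ε]
4. k(s(s(s(c))), c)  →  c   [R2 at ε]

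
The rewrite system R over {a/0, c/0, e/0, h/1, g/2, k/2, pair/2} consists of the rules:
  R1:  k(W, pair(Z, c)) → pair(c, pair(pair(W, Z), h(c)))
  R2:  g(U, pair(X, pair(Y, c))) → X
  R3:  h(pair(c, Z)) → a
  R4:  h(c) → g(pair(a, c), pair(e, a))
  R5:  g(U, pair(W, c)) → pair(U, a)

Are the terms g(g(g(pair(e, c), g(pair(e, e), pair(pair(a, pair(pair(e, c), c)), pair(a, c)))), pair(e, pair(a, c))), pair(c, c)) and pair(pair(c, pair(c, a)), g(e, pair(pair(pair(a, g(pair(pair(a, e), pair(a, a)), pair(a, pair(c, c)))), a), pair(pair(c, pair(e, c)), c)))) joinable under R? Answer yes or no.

no — NF(t₁) = pair(e, a), NF(t₂) = pair(pair(c, pair(c, a)), pair(pair(a, a), a))

Reduce t₁ = g(g(g(pair(e, c), g(pair(e, e), pair(pair(a, pair(pair(e, c), c)), pair(a, c)))), pair(e, pair(a, c))), pair(c, c)):
1. g(g(g(pair(e, c), g(pair(e, e), pair(pair(a, pair(pair(e, c), c)), pair(a, c)))), pair(e, pair(a, c))), pair(c, c))  →  pair(g(g(pair(e, c), g(pair(e, e), pair(pair(a, pair(pair(e, c), c)), pair(a, c)))), pair(e, pair(a, c))), a)   [R5 at ε]
2. pair(g(g(pair(e, c), g(pair(e, e), pair(pair(a, pair(pair(e, c), c)), pair(a, c)))), pair(e, pair(a, c))), a)  →  pair(e, a)   [R2 at 1]

Reduce t₂ = pair(pair(c, pair(c, a)), g(e, pair(pair(pair(a, g(pair(pair(a, e), pair(a, a)), pair(a, pair(c, c)))), a), pair(pair(c, pair(e, c)), c)))):
1. pair(pair(c, pair(c, a)), g(e, pair(pair(pair(a, g(pair(pair(a, e), pair(a, a)), pair(a, pair(c, c)))), a), pair(pair(c, pair(e, c)), c))))  →  pair(pair(c, pair(c, a)), pair(pair(a, g(pair(pair(a, e), pair(a, a)), pair(a, pair(c, c)))), a))   [R2 at 2]
2. pair(pair(c, pair(c, a)), pair(pair(a, g(pair(pair(a, e), pair(a, a)), pair(a, pair(c, c)))), a))  →  pair(pair(c, pair(c, a)), pair(pair(a, a), a))   [R2 at 2.1.2]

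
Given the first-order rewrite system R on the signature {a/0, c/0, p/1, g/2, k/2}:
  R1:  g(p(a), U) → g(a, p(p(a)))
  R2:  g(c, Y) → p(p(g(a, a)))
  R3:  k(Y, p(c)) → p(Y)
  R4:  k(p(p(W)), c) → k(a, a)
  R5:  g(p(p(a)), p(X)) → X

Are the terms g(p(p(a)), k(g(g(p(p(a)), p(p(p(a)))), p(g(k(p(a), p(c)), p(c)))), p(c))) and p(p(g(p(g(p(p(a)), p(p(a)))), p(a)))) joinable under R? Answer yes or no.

no — NF(t₁) = c, NF(t₂) = p(p(a))

Reduce t₁ = g(p(p(a)), k(g(g(p(p(a)), p(p(p(a)))), p(g(k(p(a), p(c)), p(c)))), p(c))):
1. g(p(p(a)), k(g(g(p(p(a)), p(p(p(a)))), p(g(k(p(a), p(c)), p(c)))), p(c)))  →  g(p(p(a)), p(g(g(p(p(a)), p(p(p(a)))), p(g(k(p(a), p(c)), p(c))))))   [R3 at 2]
2. g(p(p(a)), p(g(g(p(p(a)), p(p(p(a)))), p(g(k(p(a), p(c)), p(c))))))  →  g(g(p(p(a)), p(p(p(a)))), p(g(k(p(a), p(c)), p(c))))   [R5 at ε]
3. g(g(p(p(a)), p(p(p(a)))), p(g(k(p(a), p(c)), p(c))))  →  g(p(p(a)), p(g(k(p(a), p(c)), p(c))))   [R5 at 1]
4. g(p(p(a)), p(g(k(p(a), p(c)), p(c))))  →  g(k(p(a), p(c)), p(c))   [R5 at ε]
5. g(k(p(a), p(c)), p(c))  →  g(p(p(a)), p(c))   [R3 at 1]
6. g(p(p(a)), p(c))  →  c   [R5 at ε]

Reduce t₂ = p(p(g(p(g(p(p(a)), p(p(a)))), p(a)))):
1. p(p(g(p(g(p(p(a)), p(p(a)))), p(a))))  →  p(p(g(p(p(a)), p(a))))   [R5 at 1.1.1.1]
2. p(p(g(p(p(a)), p(a))))  →  p(p(a))   [R5 at 1.1]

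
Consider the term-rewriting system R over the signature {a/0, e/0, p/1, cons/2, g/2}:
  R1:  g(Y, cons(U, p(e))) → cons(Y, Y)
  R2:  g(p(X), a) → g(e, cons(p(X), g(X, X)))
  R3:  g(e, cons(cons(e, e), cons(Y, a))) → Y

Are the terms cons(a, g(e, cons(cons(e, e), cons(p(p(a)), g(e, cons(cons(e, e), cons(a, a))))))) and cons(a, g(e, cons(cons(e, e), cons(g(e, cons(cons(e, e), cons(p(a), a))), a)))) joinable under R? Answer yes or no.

Reduce t₁ = cons(a, g(e, cons(cons(e, e), cons(p(p(a)), g(e, cons(cons(e, e), cons(a, a))))))):
1. cons(a, g(e, cons(cons(e, e), cons(p(p(a)), g(e, cons(cons(e, e), cons(a, a)))))))  →  cons(a, g(e, cons(cons(e, e), cons(p(p(a)), a))))   [R3 at 2.2.2.2]
2. cons(a, g(e, cons(cons(e, e), cons(p(p(a)), a))))  →  cons(a, p(p(a)))   [R3 at 2]

Reduce t₂ = cons(a, g(e, cons(cons(e, e), cons(g(e, cons(cons(e, e), cons(p(a), a))), a)))):
1. cons(a, g(e, cons(cons(e, e), cons(g(e, cons(cons(e, e), cons(p(a), a))), a))))  →  cons(a, g(e, cons(cons(e, e), cons(p(a), a))))   [R3 at 2]
2. cons(a, g(e, cons(cons(e, e), cons(p(a), a))))  →  cons(a, p(a))   [R3 at 2]

no — NF(t₁) = cons(a, p(p(a))), NF(t₂) = cons(a, p(a))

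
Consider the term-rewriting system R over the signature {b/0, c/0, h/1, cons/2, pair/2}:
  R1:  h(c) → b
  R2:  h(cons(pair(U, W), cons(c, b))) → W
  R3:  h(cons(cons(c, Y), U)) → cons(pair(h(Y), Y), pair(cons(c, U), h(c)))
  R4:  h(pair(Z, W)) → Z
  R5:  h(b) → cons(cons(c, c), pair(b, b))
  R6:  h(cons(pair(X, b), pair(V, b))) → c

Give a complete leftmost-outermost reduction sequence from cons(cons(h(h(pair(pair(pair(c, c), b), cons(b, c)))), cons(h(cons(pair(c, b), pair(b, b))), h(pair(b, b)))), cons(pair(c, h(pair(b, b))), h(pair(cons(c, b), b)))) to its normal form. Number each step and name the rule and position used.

cons(cons(pair(c, c), cons(c, b)), cons(pair(c, b), cons(c, b)))

1. cons(cons(h(h(pair(pair(pair(c, c), b), cons(b, c)))), cons(h(cons(pair(c, b), pair(b, b))), h(pair(b, b)))), cons(pair(c, h(pair(b, b))), h(pair(cons(c, b), b))))  →  cons(cons(h(pair(pair(c, c), b)), cons(h(cons(pair(c, b), pair(b, b))), h(pair(b, b)))), cons(pair(c, h(pair(b, b))), h(pair(cons(c, b), b))))   [R4 at 1.1.1]
2. cons(cons(h(pair(pair(c, c), b)), cons(h(cons(pair(c, b), pair(b, b))), h(pair(b, b)))), cons(pair(c, h(pair(b, b))), h(pair(cons(c, b), b))))  →  cons(cons(pair(c, c), cons(h(cons(pair(c, b), pair(b, b))), h(pair(b, b)))), cons(pair(c, h(pair(b, b))), h(pair(cons(c, b), b))))   [R4 at 1.1]
3. cons(cons(pair(c, c), cons(h(cons(pair(c, b), pair(b, b))), h(pair(b, b)))), cons(pair(c, h(pair(b, b))), h(pair(cons(c, b), b))))  →  cons(cons(pair(c, c), cons(c, h(pair(b, b)))), cons(pair(c, h(pair(b, b))), h(pair(cons(c, b), b))))   [R6 at 1.2.1]
4. cons(cons(pair(c, c), cons(c, h(pair(b, b)))), cons(pair(c, h(pair(b, b))), h(pair(cons(c, b), b))))  →  cons(cons(pair(c, c), cons(c, b)), cons(pair(c, h(pair(b, b))), h(pair(cons(c, b), b))))   [R4 at 1.2.2]
5. cons(cons(pair(c, c), cons(c, b)), cons(pair(c, h(pair(b, b))), h(pair(cons(c, b), b))))  →  cons(cons(pair(c, c), cons(c, b)), cons(pair(c, b), h(pair(cons(c, b), b))))   [R4 at 2.1.2]
6. cons(cons(pair(c, c), cons(c, b)), cons(pair(c, b), h(pair(cons(c, b), b))))  →  cons(cons(pair(c, c), cons(c, b)), cons(pair(c, b), cons(c, b)))   [R4 at 2.2]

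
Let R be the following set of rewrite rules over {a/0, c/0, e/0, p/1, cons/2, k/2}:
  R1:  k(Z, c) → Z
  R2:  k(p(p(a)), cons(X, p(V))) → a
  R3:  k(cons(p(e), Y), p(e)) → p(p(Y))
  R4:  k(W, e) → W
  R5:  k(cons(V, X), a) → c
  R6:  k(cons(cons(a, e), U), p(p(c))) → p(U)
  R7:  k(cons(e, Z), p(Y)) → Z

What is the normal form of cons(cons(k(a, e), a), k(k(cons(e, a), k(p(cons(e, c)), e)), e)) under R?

cons(cons(a, a), a)

1. cons(cons(k(a, e), a), k(k(cons(e, a), k(p(cons(e, c)), e)), e))  →  cons(cons(a, a), k(k(cons(e, a), k(p(cons(e, c)), e)), e))   [R4 at 1.1]
2. cons(cons(a, a), k(k(cons(e, a), k(p(cons(e, c)), e)), e))  →  cons(cons(a, a), k(cons(e, a), k(p(cons(e, c)), e)))   [R4 at 2]
3. cons(cons(a, a), k(cons(e, a), k(p(cons(e, c)), e)))  →  cons(cons(a, a), k(cons(e, a), p(cons(e, c))))   [R4 at 2.2]
4. cons(cons(a, a), k(cons(e, a), p(cons(e, c))))  →  cons(cons(a, a), a)   [R7 at 2]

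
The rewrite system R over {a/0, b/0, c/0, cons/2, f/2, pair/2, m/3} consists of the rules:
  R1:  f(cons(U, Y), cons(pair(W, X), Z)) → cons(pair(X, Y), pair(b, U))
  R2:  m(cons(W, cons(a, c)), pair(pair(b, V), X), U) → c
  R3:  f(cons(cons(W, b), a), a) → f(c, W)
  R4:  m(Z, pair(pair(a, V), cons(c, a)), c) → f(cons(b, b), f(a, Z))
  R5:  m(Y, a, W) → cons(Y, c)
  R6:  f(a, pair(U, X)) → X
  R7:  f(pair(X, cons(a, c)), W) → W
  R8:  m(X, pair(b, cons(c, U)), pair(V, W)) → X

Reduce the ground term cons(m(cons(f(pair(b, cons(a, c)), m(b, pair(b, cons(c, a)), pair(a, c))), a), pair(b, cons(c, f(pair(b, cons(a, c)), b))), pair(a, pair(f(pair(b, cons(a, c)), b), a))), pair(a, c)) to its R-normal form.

cons(cons(b, a), pair(a, c))

1. cons(m(cons(f(pair(b, cons(a, c)), m(b, pair(b, cons(c, a)), pair(a, c))), a), pair(b, cons(c, f(pair(b, cons(a, c)), b))), pair(a, pair(f(pair(b, cons(a, c)), b), a))), pair(a, c))  →  cons(cons(f(pair(b, cons(a, c)), m(b, pair(b, cons(c, a)), pair(a, c))), a), pair(a, c))   [R8 at 1]
2. cons(cons(f(pair(b, cons(a, c)), m(b, pair(b, cons(c, a)), pair(a, c))), a), pair(a, c))  →  cons(cons(m(b, pair(b, cons(c, a)), pair(a, c)), a), pair(a, c))   [R7 at 1.1]
3. cons(cons(m(b, pair(b, cons(c, a)), pair(a, c)), a), pair(a, c))  →  cons(cons(b, a), pair(a, c))   [R8 at 1.1]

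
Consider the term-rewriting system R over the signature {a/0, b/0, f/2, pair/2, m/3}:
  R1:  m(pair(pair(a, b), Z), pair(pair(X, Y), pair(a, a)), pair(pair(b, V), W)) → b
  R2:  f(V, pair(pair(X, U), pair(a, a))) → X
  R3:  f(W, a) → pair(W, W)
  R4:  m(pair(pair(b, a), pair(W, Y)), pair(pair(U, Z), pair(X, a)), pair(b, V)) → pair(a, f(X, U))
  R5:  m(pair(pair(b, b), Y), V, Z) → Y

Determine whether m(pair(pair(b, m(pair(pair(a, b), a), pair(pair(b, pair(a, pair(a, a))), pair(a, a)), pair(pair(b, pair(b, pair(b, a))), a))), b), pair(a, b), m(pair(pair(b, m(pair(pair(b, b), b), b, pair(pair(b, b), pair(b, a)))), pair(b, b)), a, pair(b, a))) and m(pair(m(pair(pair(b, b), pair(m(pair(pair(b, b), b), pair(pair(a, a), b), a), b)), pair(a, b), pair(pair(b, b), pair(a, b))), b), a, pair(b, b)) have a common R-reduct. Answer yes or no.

yes — NF(t₁) = b, NF(t₂) = b

Reduce t₁ = m(pair(pair(b, m(pair(pair(a, b), a), pair(pair(b, pair(a, pair(a, a))), pair(a, a)), pair(pair(b, pair(b, pair(b, a))), a))), b), pair(a, b), m(pair(pair(b, m(pair(pair(b, b), b), b, pair(pair(b, b), pair(b, a)))), pair(b, b)), a, pair(b, a))):
1. m(pair(pair(b, m(pair(pair(a, b), a), pair(pair(b, pair(a, pair(a, a))), pair(a, a)), pair(pair(b, pair(b, pair(b, a))), a))), b), pair(a, b), m(pair(pair(b, m(pair(pair(b, b), b), b, pair(pair(b, b), pair(b, a)))), pair(b, b)), a, pair(b, a)))  →  m(pair(pair(b, b), b), pair(a, b), m(pair(pair(b, m(pair(pair(b, b), b), b, pair(pair(b, b), pair(b, a)))), pair(b, b)), a, pair(b, a)))   [R1 at 1.1.2]
2. m(pair(pair(b, b), b), pair(a, b), m(pair(pair(b, m(pair(pair(b, b), b), b, pair(pair(b, b), pair(b, a)))), pair(b, b)), a, pair(b, a)))  →  b   [R5 at ε]

Reduce t₂ = m(pair(m(pair(pair(b, b), pair(m(pair(pair(b, b), b), pair(pair(a, a), b), a), b)), pair(a, b), pair(pair(b, b), pair(a, b))), b), a, pair(b, b)):
1. m(pair(m(pair(pair(b, b), pair(m(pair(pair(b, b), b), pair(pair(a, a), b), a), b)), pair(a, b), pair(pair(b, b), pair(a, b))), b), a, pair(b, b))  →  m(pair(pair(m(pair(pair(b, b), b), pair(pair(a, a), b), a), b), b), a, pair(b, b))   [R5 at 1.1]
2. m(pair(pair(m(pair(pair(b, b), b), pair(pair(a, a), b), a), b), b), a, pair(b, b))  →  m(pair(pair(b, b), b), a, pair(b, b))   [R5 at 1.1.1]
3. m(pair(pair(b, b), b), a, pair(b, b))  →  b   [R5 at ε]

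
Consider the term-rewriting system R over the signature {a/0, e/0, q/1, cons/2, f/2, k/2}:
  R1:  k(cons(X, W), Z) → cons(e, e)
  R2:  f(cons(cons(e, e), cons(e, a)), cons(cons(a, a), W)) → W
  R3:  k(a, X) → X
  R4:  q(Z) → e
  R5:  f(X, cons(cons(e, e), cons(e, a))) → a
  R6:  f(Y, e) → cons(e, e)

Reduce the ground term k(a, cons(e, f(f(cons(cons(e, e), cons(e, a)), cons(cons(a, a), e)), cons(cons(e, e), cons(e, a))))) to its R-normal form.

cons(e, a)

1. k(a, cons(e, f(f(cons(cons(e, e), cons(e, a)), cons(cons(a, a), e)), cons(cons(e, e), cons(e, a)))))  →  cons(e, f(f(cons(cons(e, e), cons(e, a)), cons(cons(a, a), e)), cons(cons(e, e), cons(e, a))))   [R3 at ε]
2. cons(e, f(f(cons(cons(e, e), cons(e, a)), cons(cons(a, a), e)), cons(cons(e, e), cons(e, a))))  →  cons(e, a)   [R5 at 2]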